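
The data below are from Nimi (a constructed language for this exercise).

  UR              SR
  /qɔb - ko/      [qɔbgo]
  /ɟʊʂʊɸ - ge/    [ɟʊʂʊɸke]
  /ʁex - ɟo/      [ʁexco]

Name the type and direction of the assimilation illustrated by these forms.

Comparing underlying and surface forms, /k/ → [g] is the alternation; the neighbouring /b/ is constant.
The change voiceless → voiced matches the voicing of the preceding /b/, identifying this as voicing assimilation.
Place and manner are unchanged, so the assimilation is partial, not total.
The same holds elsewhere in the data: /g/ → [k] after /ɸ/ (voiced → voiceless, matching voiceless); /ɟ/ → [c] after /x/ (voiced → voiceless, matching voiceless) — only voicing changes, and always toward the preceding segment.
Since the segment that changes follows the conditioning segment, the assimilation is progressive.

progressive voicing assimilation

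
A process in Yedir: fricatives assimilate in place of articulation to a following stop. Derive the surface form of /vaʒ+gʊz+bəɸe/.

[vaɣgʊβbəɸe]

The rule targets /ʒ/ (voiced postalveolar fricative), which sits before the trigger /g/ (velar).
Changing only its place to velar gives [ɣ] — the voiced velar fricative.
The same rule applies at the second boundary: /z/ → [β] next to /b/.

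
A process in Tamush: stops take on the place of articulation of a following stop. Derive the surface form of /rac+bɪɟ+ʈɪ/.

The rule targets /c/ (voiceless palatal stop), which sits before the trigger /b/ (bilabial).
Changing only its place to bilabial gives [p] — the voiceless bilabial stop.
The same rule applies at the second boundary: /ɟ/ → [ɖ] next to /ʈ/.

[rapbɪɖʈɪ]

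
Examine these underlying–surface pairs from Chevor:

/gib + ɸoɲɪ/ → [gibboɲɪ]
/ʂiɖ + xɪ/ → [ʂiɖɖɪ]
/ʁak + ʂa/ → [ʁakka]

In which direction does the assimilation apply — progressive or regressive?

Comparing underlying and surface forms, /ɸ/ → [b] is the alternation; the neighbouring /b/ is constant.
The output [b] is identical to the trigger /b/ — every feature (place, manner, voicing) has been copied — so this is total assimilation.
The remaining alternations confirm this: /x/ → [ɖ] after /ɖ/; /ʂ/ → [k] after /k/ — in each case the output is a copy of the preceding consonant.
The trigger is the preceding segment, so the direction is progressive (perseverative).

progressive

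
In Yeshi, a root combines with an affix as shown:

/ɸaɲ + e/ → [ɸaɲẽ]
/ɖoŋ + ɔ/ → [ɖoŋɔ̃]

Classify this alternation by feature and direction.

The vowel /e/ surfaces as nasalised [ẽ] next to the preceding nasal /ɲ/ — it has acquired the [+nasal] feature of its neighbour.
Likewise in the remaining data: /ɔ/ → [ɔ̃] after /ŋ/ — each time a vowel is nasalised next to a preceding nasal.
Because the conditioning nasal is to the left of the vowel that changes, the process is progressive (perseverative).

progressive nasality assimilation (vowel nasalisation)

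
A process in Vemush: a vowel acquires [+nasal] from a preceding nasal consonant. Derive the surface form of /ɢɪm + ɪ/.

/ɪ/ sits next to the nasal /m/ and is therefore nasalised to [ɪ̃].

[ɢɪmɪ̃]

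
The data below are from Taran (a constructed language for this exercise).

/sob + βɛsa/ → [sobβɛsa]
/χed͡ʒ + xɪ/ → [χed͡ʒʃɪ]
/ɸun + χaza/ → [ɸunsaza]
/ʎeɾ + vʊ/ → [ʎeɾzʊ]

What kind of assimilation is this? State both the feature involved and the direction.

The segment that alternates is /x/, which surfaces as [ʃ] when adjacent to /d͡ʒ/.
The change velar → postalveolar matches the place of the preceding /d͡ʒ/, identifying this as place assimilation.
Manner and voice are unchanged, so the assimilation is partial, not total.
The same holds elsewhere in the data: /χ/ → [s] after /n/ (uvular → alveolar, matching alveolar); /v/ → [z] after /ɾ/ (labiodental → alveolar, matching alveolar) — only place changes, and always toward the preceding segment.
Nothing changes in [sobβɛsa]: there the adjacent consonants already agree in place (/β/ and /b/ are both bilabial), so this form is consistent with the same rule.
Since the segment that changes follows the conditioning segment, the assimilation is progressive.

progressive place assimilation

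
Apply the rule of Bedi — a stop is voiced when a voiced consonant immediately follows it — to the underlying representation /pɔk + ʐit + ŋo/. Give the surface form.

The rule targets /k/ (voiceless velar stop), which sits before the trigger /ʐ/ (voiced).
The voiced velar stop is [g], so /k/ → [g].
The same rule applies at the second boundary: /t/ → [d] next to /ŋ/.

[pɔgʐidŋo]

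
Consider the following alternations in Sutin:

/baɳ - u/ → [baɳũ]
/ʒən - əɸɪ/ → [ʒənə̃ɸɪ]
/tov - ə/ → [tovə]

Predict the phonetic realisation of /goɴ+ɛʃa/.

The data show progressive nasality assimilation (vowel nasalisation): /u/ → [ũ] after /ɳ/; /ə/ → [ə̃] after /n/ — a vowel is nasalised by an immediately preceding nasal consonant.
No change occurs in [tovə] because the vowel at the boundary is adjacent to an oral consonant, not a nasal (/ə/ next to /v/).
The vowel /ɛ/ is adjacent to the preceding nasal /ɴ/, so it acquires [+nasal] and surfaces as [ɛ̃].

[goɴɛ̃ʃa]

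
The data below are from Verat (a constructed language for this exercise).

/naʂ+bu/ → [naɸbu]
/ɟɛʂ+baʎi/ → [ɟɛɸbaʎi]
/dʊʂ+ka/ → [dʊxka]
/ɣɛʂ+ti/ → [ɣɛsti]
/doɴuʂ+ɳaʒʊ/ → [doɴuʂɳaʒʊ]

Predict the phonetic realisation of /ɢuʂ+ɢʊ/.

The data show regressive place assimilation: /ʂ/ → [ɸ] before /b/; /ʂ/ → [x] before /k/; /ʂ/ → [s] before /t/. In each pair only place changes, matching the following consonant, while manner and voice stay constant.
Nothing changes in [doɴuʂɳaʒʊ]: there the adjacent consonants already agree in place (/ʂ/ and /ɳ/ are both retroflex), so this form is consistent with the same rule.
/ʂ/ is a voiceless retroflex fricative. The following trigger /ɢ/ is uvular, so /ʂ/ must become uvular as well.
The voiceless uvular fricative is [χ], so /ʂ/ → [χ].

[ɢuχɢʊ]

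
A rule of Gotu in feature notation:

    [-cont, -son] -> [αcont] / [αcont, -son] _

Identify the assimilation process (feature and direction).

progressive manner assimilation

The shared variable α links the value of [cont] on the target to that of the neighbouring obstruent. [cont] distinguishes stops from fricatives — a manner-of-articulation feature — so this is manner assimilation.
The conditioning segment sits to the left of the focus bar, meaning the trigger precedes the segment that changes — progressive assimilation.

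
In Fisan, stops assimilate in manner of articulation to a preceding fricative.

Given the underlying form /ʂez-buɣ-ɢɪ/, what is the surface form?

The rule targets /b/ (voiced bilabial stop), which sits after the trigger /z/ (fricative).
Changing only its manner to fricative gives [β] — the voiced bilabial fricative.
The same rule applies at the second boundary: /ɢ/ → [ʁ] next to /ɣ/.

[ʂezβuɣʁɪ]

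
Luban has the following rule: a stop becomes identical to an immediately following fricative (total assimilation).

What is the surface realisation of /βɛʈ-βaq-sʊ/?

/ʈ/ is the segment targeted by the rule; it sits immediately before /β/, so it assimilates completely and surfaces as [β].
The same rule applies at the second boundary: /q/ → [s] next to /s/.

[βɛββassʊ]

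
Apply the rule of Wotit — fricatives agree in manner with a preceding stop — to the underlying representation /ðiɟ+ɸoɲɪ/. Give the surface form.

The rule targets /ɸ/ (voiceless bilabial fricative), which sits after the trigger /ɟ/ (stop).
The voiceless bilabial stop is [p], so /ɸ/ → [p].

[ðiɟpoɲɪ]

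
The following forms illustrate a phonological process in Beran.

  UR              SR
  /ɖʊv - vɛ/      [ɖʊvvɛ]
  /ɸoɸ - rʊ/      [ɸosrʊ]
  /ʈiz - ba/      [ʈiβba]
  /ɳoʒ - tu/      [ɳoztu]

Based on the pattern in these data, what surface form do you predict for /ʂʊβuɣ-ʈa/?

[ʂʊβuʐʈa]

The data show regressive place assimilation: /ɸ/ → [s] before /r/; /z/ → [β] before /b/; /ʒ/ → [z] before /t/. In each pair only place changes, matching the following consonant, while manner and voice stay constant.
Nothing changes in [ɖʊvvɛ]: there the adjacent consonants already agree in place (/v/ and /v/ are both labiodental), so this form is consistent with the same rule.
/ɣ/ is a voiced velar fricative. The following trigger /ʈ/ is retroflex, so /ɣ/ must become retroflex as well.
Changing only its place to retroflex gives [ʐ] — the voiced retroflex fricative.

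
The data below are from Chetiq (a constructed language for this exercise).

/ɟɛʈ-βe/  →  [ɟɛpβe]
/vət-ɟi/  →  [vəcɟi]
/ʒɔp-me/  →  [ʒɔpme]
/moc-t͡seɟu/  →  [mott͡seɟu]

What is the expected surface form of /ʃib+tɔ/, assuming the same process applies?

The data show regressive place assimilation: /ʈ/ → [p] before /β/; /t/ → [c] before /ɟ/; /c/ → [t] before /t͡s/. In each pair only place changes, matching the following consonant, while manner and voice stay constant.
Nothing changes in [ʒɔpme]: there the adjacent consonants already agree in place (/p/ and /m/ are both bilabial), so this form is consistent with the same rule.
/b/ is a voiced bilabial stop. The following trigger /t/ is alveolar, so /b/ must become alveolar as well.
The voiced alveolar stop is [d], so /b/ → [d].

[ʃidtɔ]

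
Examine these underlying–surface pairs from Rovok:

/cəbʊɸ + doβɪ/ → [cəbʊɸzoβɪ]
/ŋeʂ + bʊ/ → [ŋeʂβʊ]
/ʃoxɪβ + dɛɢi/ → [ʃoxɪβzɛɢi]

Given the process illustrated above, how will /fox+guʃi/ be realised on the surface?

The data show progressive manner assimilation: /d/ → [z] after /ɸ/; /b/ → [β] after /ʂ/; /d/ → [z] after /β/. In each pair only manner changes, matching the preceding consonant, while place and voice stay constant.
/g/ is a voiced velar stop. The preceding trigger /x/ is a fricative, so /g/ must become a fricative as well.
A voiced velar fricative is [ɣ], so the surface segment is [ɣ].

[foxɣuʃi]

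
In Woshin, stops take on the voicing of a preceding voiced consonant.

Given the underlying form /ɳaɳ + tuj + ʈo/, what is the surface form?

The rule targets /t/ (voiceless alveolar stop), which sits after the trigger /ɳ/ (voiced).
The voiced alveolar stop is [d], so /t/ → [d].
At the second juncture, /ʈ/ likewise becomes [ɖ] adjacent to /j/.

[ɳaɳdujɖo]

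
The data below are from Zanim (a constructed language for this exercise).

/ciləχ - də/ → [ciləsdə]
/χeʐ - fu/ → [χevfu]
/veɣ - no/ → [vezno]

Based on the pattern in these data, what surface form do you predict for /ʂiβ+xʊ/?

The data show regressive place assimilation: /χ/ → [s] before /d/; /ʐ/ → [v] before /f/; /ɣ/ → [z] before /n/. In each pair only place changes, matching the following consonant, while manner and voice stay constant.
The rule targets /β/ (voiced bilabial fricative), which sits before the trigger /x/ (velar).
A voiced velar fricative is [ɣ], so the surface segment is [ɣ].

[ʂiɣxʊ]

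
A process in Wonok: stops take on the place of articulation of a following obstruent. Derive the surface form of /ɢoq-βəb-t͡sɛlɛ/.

[ɢopβədt͡sɛlɛ]

/q/ is a voiceless uvular stop. The following trigger /β/ is bilabial, so /q/ must become bilabial as well.
The voiceless bilabial stop is [p], so /q/ → [p].
The same rule applies at the second boundary: /b/ → [d] next to /t͡s/.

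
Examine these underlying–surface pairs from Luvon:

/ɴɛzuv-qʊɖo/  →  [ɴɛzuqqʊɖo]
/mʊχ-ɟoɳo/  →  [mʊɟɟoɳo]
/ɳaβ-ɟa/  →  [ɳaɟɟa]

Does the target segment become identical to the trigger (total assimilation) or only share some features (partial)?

total assimilation

The segment that alternates is /v/, which surfaces as [q] when adjacent to /q/.
The output [q] is identical to the trigger /q/ — every feature (place, manner, voicing) has been copied — so this is total assimilation.
The other forms behave the same way: /χ/ → [ɟ] before /ɟ/; /β/ → [ɟ] before /ɟ/ — in each case the output is a copy of the following consonant.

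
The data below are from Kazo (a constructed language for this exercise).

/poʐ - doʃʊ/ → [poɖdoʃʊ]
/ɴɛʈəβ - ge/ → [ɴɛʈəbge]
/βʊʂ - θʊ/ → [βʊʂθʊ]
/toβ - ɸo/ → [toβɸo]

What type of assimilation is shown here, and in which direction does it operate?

The segment that alternates is /ʐ/, which surfaces as [ɖ] when adjacent to /d/.
/ʐ/ is a fricative while /d/ is a stop; the output [ɖ] is a stop, matching the trigger — so the feature that spreads is manner.
Place and voice are unchanged, so the assimilation is partial, not total.
The same holds elsewhere in the data: /β/ → [b] before /g/ (fricative → stop, matching a stop) — only manner changes, and always toward the following segment.
Nothing changes in [βʊʂθʊ], [toβɸo]: there the adjacent consonants already agree in manner (/ʂ/ and /θ/ are both fricatives; /β/ and /ɸ/ are both fricatives), so these forms are consistent with the same rule.
The trigger is the following segment, so the direction is regressive (anticipatory).

regressive manner assimilation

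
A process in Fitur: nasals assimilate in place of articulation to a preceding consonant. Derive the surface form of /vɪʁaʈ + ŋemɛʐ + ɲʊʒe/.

/ŋ/ is a voiced velar nasal. The preceding trigger /ʈ/ is retroflex, so /ŋ/ must become retroflex as well.
A voiced retroflex nasal is [ɳ], so the surface segment is [ɳ].
The same rule applies at the second boundary: /ɲ/ → [ɳ] next to /ʐ/.

[vɪʁaʈɳemɛʐɳʊʒe]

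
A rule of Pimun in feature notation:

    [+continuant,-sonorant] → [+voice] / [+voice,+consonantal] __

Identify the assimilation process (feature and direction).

progressive voicing assimilation

The target ([+continuant,-sonorant], fricatives) acquires [+voice] next to a voiced consonant ([+voice,+consonantal]) — it takes on the voicing of its neighbour, so the feature that spreads is voicing.
The conditioning segment sits to the left of the focus bar, meaning the trigger precedes the segment that changes — progressive assimilation.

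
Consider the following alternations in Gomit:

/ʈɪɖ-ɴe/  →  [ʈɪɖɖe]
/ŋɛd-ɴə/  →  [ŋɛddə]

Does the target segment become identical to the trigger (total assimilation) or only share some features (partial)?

Underlying /ɴ/ is realised as [ɖ] next to /ɖ/; /ɖ/ itself does not change.
The output [ɖ] is identical to the trigger /ɖ/ — every feature (place, manner, voicing) has been copied — so this is total assimilation.
The remaining alternation confirms this: /ɴ/ → [d] after /d/ — in each case the output is a copy of the preceding consonant.

total assimilation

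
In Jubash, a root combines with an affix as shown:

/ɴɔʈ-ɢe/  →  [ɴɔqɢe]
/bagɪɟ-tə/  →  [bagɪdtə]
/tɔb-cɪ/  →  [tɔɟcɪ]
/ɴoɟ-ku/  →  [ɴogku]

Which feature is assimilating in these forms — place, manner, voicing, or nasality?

place

Comparing underlying and surface forms, /ʈ/ → [q] is the alternation; the neighbouring /ɢ/ is constant.
/ʈ/ is retroflex while /ɢ/ is uvular; the output [q] is uvular, matching the trigger — so the feature that spreads is place.
The other alternating forms pattern the same way: /ɟ/ → [d] before /t/ (palatal → alveolar, matching alveolar); /b/ → [ɟ] before /c/ (bilabial → palatal, matching palatal); /ɟ/ → [g] before /k/ (palatal → velar, matching velar) — only place changes, and always toward the following segment.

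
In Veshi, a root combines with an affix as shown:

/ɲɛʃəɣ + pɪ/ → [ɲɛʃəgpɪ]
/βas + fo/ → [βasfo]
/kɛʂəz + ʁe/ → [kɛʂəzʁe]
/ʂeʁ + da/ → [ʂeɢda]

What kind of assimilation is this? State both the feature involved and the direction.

Comparing underlying and surface forms, /ɣ/ → [g] is the alternation; the neighbouring /p/ is constant.
The change fricative → stop matches the manner of the following /p/, identifying this as manner assimilation.
Place and voice are unchanged, so the assimilation is partial, not total.
Checking the remaining alternation: /ʁ/ → [ɢ] before /d/ (fricative → stop, matching a stop) — only manner changes, and always toward the following segment.
No alternation appears in [βasfo], [kɛʂəzʁe]: there the adjacent consonants already agree in manner (/s/ and /f/ are both fricatives; /z/ and /ʁ/ are both fricatives), so these forms are consistent with the same rule.
The trigger is the following segment, so the direction is regressive (anticipatory).

regressive manner assimilation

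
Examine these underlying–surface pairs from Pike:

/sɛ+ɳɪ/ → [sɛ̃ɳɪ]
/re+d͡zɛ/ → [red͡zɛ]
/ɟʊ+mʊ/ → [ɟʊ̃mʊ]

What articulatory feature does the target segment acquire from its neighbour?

nasality

The vowel /ɛ/ surfaces as nasalised [ɛ̃] next to the following nasal /ɳ/ — it has acquired the [+nasal] feature of its neighbour.
The other form shows the same pattern: /ʊ/ → [ʊ̃] before /m/ — each time a vowel is nasalised next to a following nasal.
No change occurs in [red͡zɛ] because the vowel at the boundary is adjacent to an oral consonant, not a nasal (/e/ next to /d͡z/).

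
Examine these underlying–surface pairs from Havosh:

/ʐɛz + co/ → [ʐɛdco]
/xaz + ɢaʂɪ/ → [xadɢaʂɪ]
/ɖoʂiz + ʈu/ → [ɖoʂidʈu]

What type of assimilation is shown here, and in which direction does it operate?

Underlying /z/ is realised as [d] next to /c/; /c/ itself does not change.
The change fricative → stop matches the manner of the following /c/, identifying this as manner assimilation.
Place and voice are unchanged, so the assimilation is partial, not total.
The same holds elsewhere in the data: /z/ → [d] before /ɢ/ (fricative → stop, matching a stop); /z/ → [d] before /ʈ/ (fricative → stop, matching a stop) — only manner changes, and always toward the following segment.
The trigger is the following segment, so the direction is regressive (anticipatory).

regressive manner assimilation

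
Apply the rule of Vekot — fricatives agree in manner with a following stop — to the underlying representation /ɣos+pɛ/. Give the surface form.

/s/ is a voiceless alveolar fricative. The following trigger /p/ is a stop, so /s/ must become a stop as well.
A voiceless alveolar stop is [t], so the surface segment is [t].

[ɣotpɛ]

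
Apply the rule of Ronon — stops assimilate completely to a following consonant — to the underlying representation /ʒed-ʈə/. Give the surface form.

/d/ is the segment targeted by the rule; it sits immediately before /ʈ/, so it assimilates completely and surfaces as [ʈ].

[ʒeʈʈə]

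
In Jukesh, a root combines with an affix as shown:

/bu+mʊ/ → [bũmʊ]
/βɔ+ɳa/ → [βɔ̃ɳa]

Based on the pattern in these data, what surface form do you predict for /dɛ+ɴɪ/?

[dɛ̃ɴɪ]

The data show regressive nasality assimilation (vowel nasalisation): /u/ → [ũ] before /m/; /ɔ/ → [ɔ̃] before /ɳ/ — a vowel is nasalised by an immediately following nasal consonant.
The vowel /ɛ/ is adjacent to the following nasal /ɴ/, so it acquires [+nasal] and surfaces as [ɛ̃].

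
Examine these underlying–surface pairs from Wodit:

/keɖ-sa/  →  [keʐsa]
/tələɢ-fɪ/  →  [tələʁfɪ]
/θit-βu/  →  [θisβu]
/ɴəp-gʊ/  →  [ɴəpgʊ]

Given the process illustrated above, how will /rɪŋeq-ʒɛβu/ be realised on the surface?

[rɪŋeχʒɛβu]

The data show regressive manner assimilation: /ɖ/ → [ʐ] before /s/; /ɢ/ → [ʁ] before /f/; /t/ → [s] before /β/. In each pair only manner changes, matching the following consonant, while place and voice stay constant.
No alternation appears in [ɴəpgʊ]: there the adjacent consonants already agree in manner (/p/ and /g/ are both stops), so this form is consistent with the same rule.
/q/ is a voiceless uvular stop. The following trigger /ʒ/ is a fricative, so /q/ must become a fricative as well.
A voiceless uvular fricative is [χ], so the surface segment is [χ].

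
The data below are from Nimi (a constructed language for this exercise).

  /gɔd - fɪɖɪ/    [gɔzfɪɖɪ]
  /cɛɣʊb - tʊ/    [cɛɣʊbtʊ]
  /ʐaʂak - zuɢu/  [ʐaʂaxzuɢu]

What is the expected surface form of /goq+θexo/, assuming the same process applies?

The data show regressive manner assimilation: /d/ → [z] before /f/; /k/ → [x] before /z/. In each pair only manner changes, matching the following consonant, while place and voice stay constant.
Nothing changes in [cɛɣʊbtʊ]: there the adjacent consonants already agree in manner (/b/ and /t/ are both stops), so this form is consistent with the same rule.
The rule targets /q/ (voiceless uvular stop), which sits before the trigger /θ/ (fricative).
The voiceless uvular fricative is [χ], so /q/ → [χ].

[goχθexo]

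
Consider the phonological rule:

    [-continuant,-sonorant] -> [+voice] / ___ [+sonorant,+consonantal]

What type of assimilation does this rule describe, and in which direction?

regressive voicing assimilation

The target ([-continuant,-sonorant], stops) acquires [+voice] next to a sonorant consonant ([+sonorant,+consonantal]) — it takes on the voicing of its neighbour, so the feature that spreads is voicing.
Since the environment is written after the underscore, the trigger follows the target; the direction is regressive.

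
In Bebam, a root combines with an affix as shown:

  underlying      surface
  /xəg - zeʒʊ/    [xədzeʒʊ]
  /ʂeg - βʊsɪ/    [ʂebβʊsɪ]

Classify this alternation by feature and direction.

The segment that alternates is /g/, which surfaces as [d] when adjacent to /z/.
The change velar → alveolar matches the place of the following /z/, identifying this as place assimilation.
Manner and voice are unchanged, so the assimilation is partial, not total.
The same holds elsewhere in the data: /g/ → [b] before /β/ (velar → bilabial, matching bilabial) — only place changes, and always toward the following segment.
Since the segment that changes precedes the conditioning segment, the assimilation is regressive.

regressive place assimilation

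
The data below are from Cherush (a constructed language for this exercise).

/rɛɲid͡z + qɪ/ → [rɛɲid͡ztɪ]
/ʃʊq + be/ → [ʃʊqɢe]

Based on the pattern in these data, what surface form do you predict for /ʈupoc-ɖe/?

The data show progressive place assimilation: /q/ → [t] after /d͡z/; /b/ → [ɢ] after /q/. In each pair only place changes, matching the preceding consonant, while manner and voice stay constant.
The rule targets /ɖ/ (voiced retroflex stop), which sits after the trigger /c/ (palatal).
The voiced palatal stop is [ɟ], so /ɖ/ → [ɟ].

[ʈupocɟe]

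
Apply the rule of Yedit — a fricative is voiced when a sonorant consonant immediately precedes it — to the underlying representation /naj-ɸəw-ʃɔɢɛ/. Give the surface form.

[najβəwʒɔɢɛ]

/ɸ/ is a voiceless bilabial fricative. The preceding trigger /j/ is voiced, so /ɸ/ must become voiced as well.
A voiced bilabial fricative is [β], so the surface segment is [β].
At the second juncture, /ʃ/ likewise becomes [ʒ] adjacent to /w/.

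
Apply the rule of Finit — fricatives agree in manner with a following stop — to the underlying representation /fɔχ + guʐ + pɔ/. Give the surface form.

/χ/ is a voiceless uvular fricative. The following trigger /g/ is a stop, so /χ/ must become a stop as well.
Changing only its manner to stop gives [q] — the voiceless uvular stop.
At the second juncture, /ʐ/ likewise becomes [ɖ] adjacent to /p/.

[fɔqguɖpɔ]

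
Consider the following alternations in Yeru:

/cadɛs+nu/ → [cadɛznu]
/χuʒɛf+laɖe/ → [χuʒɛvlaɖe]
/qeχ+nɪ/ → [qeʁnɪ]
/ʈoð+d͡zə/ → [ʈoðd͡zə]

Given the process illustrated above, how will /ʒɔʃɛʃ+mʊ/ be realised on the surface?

The data show regressive voicing assimilation: /s/ → [z] before /n/; /f/ → [v] before /l/; /χ/ → [ʁ] before /n/. In each pair only voicing changes, matching the following consonant, while place and manner stay constant.
No alternation appears in [ʈoðd͡zə]: there the adjacent consonants already agree in voicing (/ð/ and /d͡z/ are both voiced), so this form is consistent with the same rule.
The rule targets /ʃ/ (voiceless postalveolar fricative), which sits before the trigger /m/ (voiced).
Changing only its voicing to voiced gives [ʒ] — the voiced postalveolar fricative.

[ʒɔʃɛʒmʊ]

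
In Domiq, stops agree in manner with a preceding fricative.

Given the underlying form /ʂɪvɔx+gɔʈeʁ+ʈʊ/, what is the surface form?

The rule targets /g/ (voiced velar stop), which sits after the trigger /x/ (fricative).
The voiced velar fricative is [ɣ], so /g/ → [ɣ].
At the second juncture, /ʈ/ likewise becomes [ʂ] adjacent to /ʁ/.

[ʂɪvɔxɣɔʈeʁʂʊ]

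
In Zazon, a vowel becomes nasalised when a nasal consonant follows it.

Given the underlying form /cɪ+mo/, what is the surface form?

[cɪ̃mo]

/ɪ/ sits next to the nasal /m/ and is therefore nasalised to [ɪ̃].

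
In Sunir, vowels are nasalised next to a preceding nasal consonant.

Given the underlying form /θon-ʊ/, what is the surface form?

[θonʊ̃]

/ʊ/ sits next to the nasal /n/ and is therefore nasalised to [ʊ̃].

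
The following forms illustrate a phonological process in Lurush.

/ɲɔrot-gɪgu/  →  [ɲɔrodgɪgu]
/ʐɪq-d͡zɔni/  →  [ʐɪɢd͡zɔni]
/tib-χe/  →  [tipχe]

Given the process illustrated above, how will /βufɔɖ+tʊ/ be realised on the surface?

The data show regressive voicing assimilation: /t/ → [d] before /g/; /q/ → [ɢ] before /d͡z/; /b/ → [p] before /χ/. In each pair only voicing changes, matching the following consonant, while place and manner stay constant.
The rule targets /ɖ/ (voiced retroflex stop), which sits before the trigger /t/ (voiceless).
The voiceless retroflex stop is [ʈ], so /ɖ/ → [ʈ].

[βufɔʈtʊ]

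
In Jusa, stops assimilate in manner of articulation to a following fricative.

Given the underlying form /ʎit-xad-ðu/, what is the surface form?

[ʎisxazðu]

The rule targets /t/ (voiceless alveolar stop), which sits before the trigger /x/ (fricative).
Changing only its manner to fricative gives [s] — the voiceless alveolar fricative.
The same rule applies at the second boundary: /d/ → [z] next to /ð/.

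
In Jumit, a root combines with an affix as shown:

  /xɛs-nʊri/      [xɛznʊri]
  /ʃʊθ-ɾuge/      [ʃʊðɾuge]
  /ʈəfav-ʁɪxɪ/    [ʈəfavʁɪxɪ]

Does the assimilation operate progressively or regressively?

regressive

The segment that alternates is /s/, which surfaces as [z] when adjacent to /n/.
/s/ is voiceless while /n/ is voiced; the output [z] is voiced, matching the trigger — so the feature that spreads is voicing.
The same holds elsewhere in the data: /θ/ → [ð] before /ɾ/ (voiceless → voiced, matching voiced) — only voicing changes, and always toward the following segment.
Nothing changes in [ʈəfavʁɪxɪ]: there the adjacent consonants already agree in voicing (/v/ and /ʁ/ are both voiced), so this form is consistent with the same rule.
The trigger is the following segment, so the direction is regressive (anticipatory).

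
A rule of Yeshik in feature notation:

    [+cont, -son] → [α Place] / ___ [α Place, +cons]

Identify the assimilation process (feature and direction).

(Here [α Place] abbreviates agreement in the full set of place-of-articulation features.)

regressive place assimilation

The shared variable α links the value of the place features (abbreviated [Place]) on the target to the same value on the neighbouring segment, so place is the feature that assimilates.
Since the environment is written after the underscore, the trigger follows the target; the direction is regressive.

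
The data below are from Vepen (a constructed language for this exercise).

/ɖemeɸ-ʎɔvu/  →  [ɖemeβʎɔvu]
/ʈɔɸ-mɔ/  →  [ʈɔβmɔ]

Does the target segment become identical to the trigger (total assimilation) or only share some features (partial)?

The segment that alternates is /ɸ/, which surfaces as [β] when adjacent to /ʎ/.
The change voiceless → voiced matches the voicing of the following /ʎ/, identifying this as voicing assimilation.
Place and manner are unchanged, so the assimilation is partial, not total.
The other alternating form patterns the same way: /ɸ/ → [β] before /m/ (voiceless → voiced, matching voiced) — only voicing changes, and always toward the following segment.

partial assimilation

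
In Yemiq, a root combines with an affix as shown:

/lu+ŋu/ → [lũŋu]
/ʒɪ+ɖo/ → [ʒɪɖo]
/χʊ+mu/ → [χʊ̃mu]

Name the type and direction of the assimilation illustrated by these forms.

The vowel /u/ surfaces as nasalised [ũ] next to the following nasal /ŋ/ — it has acquired the [+nasal] feature of its neighbour.
Likewise in the remaining data: /ʊ/ → [ʊ̃] before /m/ — each time a vowel is nasalised next to a following nasal.
No change occurs in [ʒɪɖo] because the vowel at the boundary is adjacent to an oral consonant, not a nasal (/ɪ/ next to /ɖ/).
Because the conditioning nasal is to the right of the vowel that changes, the process is regressive (anticipatory).

regressive nasality assimilation (vowel nasalisation)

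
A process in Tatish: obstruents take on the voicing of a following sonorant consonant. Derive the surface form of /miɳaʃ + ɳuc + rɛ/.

/ʃ/ is a voiceless postalveolar fricative. The following trigger /ɳ/ is voiced, so /ʃ/ must become voiced as well.
The voiced postalveolar fricative is [ʒ], so /ʃ/ → [ʒ].
At the second juncture, /c/ likewise becomes [ɟ] adjacent to /r/.

[miɳaʒɳuɟrɛ]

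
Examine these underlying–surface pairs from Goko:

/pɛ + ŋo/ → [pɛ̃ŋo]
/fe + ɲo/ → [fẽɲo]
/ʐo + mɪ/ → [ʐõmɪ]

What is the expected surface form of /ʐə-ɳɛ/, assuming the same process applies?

[ʐə̃ɳɛ]

The data show regressive nasality assimilation (vowel nasalisation): /ɛ/ → [ɛ̃] before /ŋ/; /e/ → [ẽ] before /ɲ/; /o/ → [õ] before /m/ — a vowel is nasalised by an immediately following nasal consonant.
/ə/ sits next to the nasal /ɳ/ and is therefore nasalised to [ə̃].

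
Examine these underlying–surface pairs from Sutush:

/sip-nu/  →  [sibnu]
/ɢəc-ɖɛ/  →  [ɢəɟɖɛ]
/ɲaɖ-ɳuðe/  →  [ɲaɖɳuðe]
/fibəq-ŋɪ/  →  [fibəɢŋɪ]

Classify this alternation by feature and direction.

regressive voicing assimilation

Underlying /p/ is realised as [b] next to /n/; /n/ itself does not change.
/p/ is voiceless while /n/ is voiced; the output [b] is voiced, matching the trigger — so the feature that spreads is voicing.
Place and manner are unchanged, so the assimilation is partial, not total.
The same holds elsewhere in the data: /c/ → [ɟ] before /ɖ/ (voiceless → voiced, matching voiced); /q/ → [ɢ] before /ŋ/ (voiceless → voiced, matching voiced) — only voicing changes, and always toward the following segment.
Nothing changes in [ɲaɖɳuðe]: there the adjacent consonants already agree in voicing (/ɖ/ and /ɳ/ are both voiced), so this form is consistent with the same rule.
The trigger is the following segment, so the direction is regressive (anticipatory).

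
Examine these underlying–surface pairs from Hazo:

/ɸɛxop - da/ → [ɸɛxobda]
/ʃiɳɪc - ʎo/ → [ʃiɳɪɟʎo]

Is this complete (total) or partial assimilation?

The segment that alternates is /p/, which surfaces as [b] when adjacent to /d/.
The change voiceless → voiced matches the voicing of the following /d/, identifying this as voicing assimilation.
Place and manner are unchanged, so the assimilation is partial, not total.
Checking the remaining alternation: /c/ → [ɟ] before /ʎ/ (voiceless → voiced, matching voiced) — only voicing changes, and always toward the following segment.

partial assimilation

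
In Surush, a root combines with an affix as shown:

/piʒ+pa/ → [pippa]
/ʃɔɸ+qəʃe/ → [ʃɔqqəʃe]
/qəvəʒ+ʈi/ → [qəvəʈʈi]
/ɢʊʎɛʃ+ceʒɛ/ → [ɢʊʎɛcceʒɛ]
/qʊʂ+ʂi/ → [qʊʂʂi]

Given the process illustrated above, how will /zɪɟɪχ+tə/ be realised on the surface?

[zɪɟɪttə]

The data show regressive total assimilation (/ʒ/ → [p] before /p/; /ɸ/ → [q] before /q/; /ʒ/ → [ʈ] before /ʈ/; /ʃ/ → [c] before /c/): in every case the target segment becomes identical to its following neighbour, copying more than a single feature.
In [qʊʂʂi] the two consonants at the boundary are already identical (/ʂ/ + /ʂ/), so the rule applies vacuously and nothing changes.
/χ/ is the segment targeted by the rule; it sits immediately before /t/, so it assimilates completely and surfaces as [t].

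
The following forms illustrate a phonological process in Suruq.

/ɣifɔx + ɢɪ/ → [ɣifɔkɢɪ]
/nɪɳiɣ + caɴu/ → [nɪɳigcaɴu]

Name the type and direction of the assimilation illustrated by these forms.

Comparing underlying and surface forms, /x/ → [k] is the alternation; the neighbouring /ɢ/ is constant.
/x/ is a fricative while /ɢ/ is a stop; the output [k] is a stop, matching the trigger — so the feature that spreads is manner.
Place and voice are unchanged, so the assimilation is partial, not total.
The same holds elsewhere in the data: /ɣ/ → [g] before /c/ (fricative → stop, matching a stop) — only manner changes, and always toward the following segment.
The trigger is the following segment, so the direction is regressive (anticipatory).

regressive manner assimilation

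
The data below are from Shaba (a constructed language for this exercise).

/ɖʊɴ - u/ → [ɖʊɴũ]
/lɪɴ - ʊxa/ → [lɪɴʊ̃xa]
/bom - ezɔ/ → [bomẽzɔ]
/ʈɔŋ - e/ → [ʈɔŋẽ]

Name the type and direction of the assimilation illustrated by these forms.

progressive nasality assimilation (vowel nasalisation)

The vowel /u/ surfaces as nasalised [ũ] next to the preceding nasal /ɴ/ — it has acquired the [+nasal] feature of its neighbour.
The other forms show the same pattern: /ʊ/ → [ʊ̃] after /ɴ/; /e/ → [ẽ] after /m/; /e/ → [ẽ] after /ŋ/ — each time a vowel is nasalised next to a preceding nasal.
Because the conditioning nasal is to the left of the vowel that changes, the process is progressive (perseverative).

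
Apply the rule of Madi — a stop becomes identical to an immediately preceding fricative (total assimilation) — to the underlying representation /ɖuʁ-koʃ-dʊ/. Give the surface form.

/k/ is the segment targeted by the rule; it sits immediately after /ʁ/, so it assimilates completely and surfaces as [ʁ].
At the second juncture, /d/ likewise becomes [ʃ] adjacent to /ʃ/.

[ɖuʁʁoʃʃʊ]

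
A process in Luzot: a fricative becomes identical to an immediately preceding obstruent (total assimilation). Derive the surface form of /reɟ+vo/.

[reɟɟo]

/v/ is the segment targeted by the rule; it sits immediately after /ɟ/, so it assimilates completely and surfaces as [ɟ].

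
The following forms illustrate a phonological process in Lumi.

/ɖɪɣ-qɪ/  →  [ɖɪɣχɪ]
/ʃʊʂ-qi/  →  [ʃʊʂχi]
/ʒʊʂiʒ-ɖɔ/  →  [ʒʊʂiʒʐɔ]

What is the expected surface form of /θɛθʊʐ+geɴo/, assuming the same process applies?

The data show progressive manner assimilation: /q/ → [χ] after /ɣ/; /q/ → [χ] after /ʂ/; /ɖ/ → [ʐ] after /ʒ/. In each pair only manner changes, matching the preceding consonant, while place and voice stay constant.
/g/ is a voiced velar stop. The preceding trigger /ʐ/ is a fricative, so /g/ must become a fricative as well.
A voiced velar fricative is [ɣ], so the surface segment is [ɣ].

[θɛθʊʐɣeɴo]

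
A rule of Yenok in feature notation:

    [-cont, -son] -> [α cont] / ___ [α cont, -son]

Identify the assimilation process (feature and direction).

The rule copies [cont] (continuancy) from the environment onto the target stops; since [±cont] encodes the stop/fricative manner contrast, the assimilating dimension is manner.
Since the environment is written after the underscore, the trigger follows the target; the direction is regressive.

regressive manner assimilation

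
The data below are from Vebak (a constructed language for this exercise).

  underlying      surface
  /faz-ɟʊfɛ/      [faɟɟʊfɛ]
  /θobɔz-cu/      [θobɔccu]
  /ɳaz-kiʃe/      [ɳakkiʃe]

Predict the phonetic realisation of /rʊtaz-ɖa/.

[rʊtaɖɖa]

The data show regressive total assimilation (/z/ → [ɟ] before /ɟ/; /z/ → [c] before /c/; /z/ → [k] before /k/): in every case the target segment becomes identical to its following neighbour, copying more than a single feature.
/z/ is the segment targeted by the rule; it sits immediately before /ɖ/, so it assimilates completely and surfaces as [ɖ].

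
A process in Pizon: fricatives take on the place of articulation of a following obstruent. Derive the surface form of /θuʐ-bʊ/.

/ʐ/ is a voiced retroflex fricative. The following trigger /b/ is bilabial, so /ʐ/ must become bilabial as well.
Changing only its place to bilabial gives [β] — the voiced bilabial fricative.

[θuβbʊ]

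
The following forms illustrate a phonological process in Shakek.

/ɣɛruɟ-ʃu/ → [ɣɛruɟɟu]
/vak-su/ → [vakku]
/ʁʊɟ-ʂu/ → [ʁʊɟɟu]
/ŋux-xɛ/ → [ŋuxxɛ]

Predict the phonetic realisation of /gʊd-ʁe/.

The data show progressive total assimilation (/ʃ/ → [ɟ] after /ɟ/; /s/ → [k] after /k/; /ʂ/ → [ɟ] after /ɟ/): in every case the target segment becomes identical to its preceding neighbour, copying more than a single feature.
In [ŋuxxɛ] the two consonants at the boundary are already identical (/x/ + /x/), so the rule applies vacuously and nothing changes.
/ʁ/ is the segment targeted by the rule; it sits immediately after /d/, so it assimilates completely and surfaces as [d].

[gʊdde]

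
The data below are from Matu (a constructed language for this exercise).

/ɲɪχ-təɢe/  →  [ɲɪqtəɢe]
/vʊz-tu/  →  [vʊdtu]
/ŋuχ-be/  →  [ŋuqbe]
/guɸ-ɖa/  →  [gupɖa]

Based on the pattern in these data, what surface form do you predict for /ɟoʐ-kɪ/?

[ɟoɖkɪ]

The data show regressive manner assimilation: /χ/ → [q] before /t/; /z/ → [d] before /t/; /χ/ → [q] before /b/; /ɸ/ → [p] before /ɖ/. In each pair only manner changes, matching the following consonant, while place and voice stay constant.
The rule targets /ʐ/ (voiced retroflex fricative), which sits before the trigger /k/ (stop).
A voiced retroflex stop is [ɖ], so the surface segment is [ɖ].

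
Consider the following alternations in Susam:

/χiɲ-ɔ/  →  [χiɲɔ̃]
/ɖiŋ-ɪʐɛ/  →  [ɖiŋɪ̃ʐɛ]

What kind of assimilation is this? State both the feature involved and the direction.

progressive nasality assimilation (vowel nasalisation)

The vowel /ɔ/ surfaces as nasalised [ɔ̃] next to the preceding nasal /ɲ/ — it has acquired the [+nasal] feature of its neighbour.
Likewise in the remaining data: /ɪ/ → [ɪ̃] after /ŋ/ — each time a vowel is nasalised next to a preceding nasal.
Because the conditioning nasal is to the left of the vowel that changes, the process is progressive (perseverative).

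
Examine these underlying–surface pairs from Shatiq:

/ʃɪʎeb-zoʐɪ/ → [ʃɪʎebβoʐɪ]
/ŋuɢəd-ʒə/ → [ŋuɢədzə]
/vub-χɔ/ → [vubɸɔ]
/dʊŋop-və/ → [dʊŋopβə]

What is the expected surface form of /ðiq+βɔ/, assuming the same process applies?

The data show progressive place assimilation: /z/ → [β] after /b/; /ʒ/ → [z] after /d/; /χ/ → [ɸ] after /b/; /v/ → [β] after /p/. In each pair only place changes, matching the preceding consonant, while manner and voice stay constant.
/β/ is a voiced bilabial fricative. The preceding trigger /q/ is uvular, so /β/ must become uvular as well.
The voiced uvular fricative is [ʁ], so /β/ → [ʁ].

[ðiqʁɔ]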